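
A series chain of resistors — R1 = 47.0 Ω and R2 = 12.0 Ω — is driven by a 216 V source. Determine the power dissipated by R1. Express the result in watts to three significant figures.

630 W

Series elements share the same current, so find I first, then use P = I²R.
R_total = 47.0 + 12.0 = 59.00 Ω
I = V / R_total = 216 / 59.00 = 3.661 A
P_R1 = I² × R1 = (3.661)² × 47.0 = 629.9 W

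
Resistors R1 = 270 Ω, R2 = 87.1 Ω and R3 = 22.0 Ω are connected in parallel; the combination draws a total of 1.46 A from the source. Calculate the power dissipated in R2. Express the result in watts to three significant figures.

Only the total current is stated, so first find the parallel equivalent to get the voltage across the combination.
1/R_eq = 1/270 + 1/87.1 + 1/22.0 ⇒ R_eq = 16.49 Ω
V = I_total × R_eq = 1.460 × 16.49 = 24.08 V
P_R2 = V² / R2 = (24.08)² / 87.1 = 6.655 W

6.66 W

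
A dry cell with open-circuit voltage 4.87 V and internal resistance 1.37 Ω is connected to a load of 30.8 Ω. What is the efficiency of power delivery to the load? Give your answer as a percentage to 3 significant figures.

95.7 %

Both r and R carry the same current, so the power split is just the resistance split: η = R/(R+r).
η = R / (R + r) = 30.8 / (30.8 + 1.37) = 0.9574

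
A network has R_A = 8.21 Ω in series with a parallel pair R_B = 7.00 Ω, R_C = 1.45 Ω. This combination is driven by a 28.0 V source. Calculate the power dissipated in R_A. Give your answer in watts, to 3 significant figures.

72.7 W

Reduce the parallel pair to R_p first; the network is then a simple series string.
R_p = (7.00×1.45)/(7.00+1.45) = 1.201 Ω
R_total = 8.21 + 1.201 = 9.411 Ω
I = V / R_total = 28.0 / 9.411 = 2.975 A
R_A carries the full series current, so P = I²R.
P_R_A = (2.975)² × 8.21 = 72.67 W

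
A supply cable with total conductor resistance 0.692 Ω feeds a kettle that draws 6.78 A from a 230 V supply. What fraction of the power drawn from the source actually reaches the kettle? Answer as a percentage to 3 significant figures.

The supply cable carries the full 6.78 A.
P_line = I² R_line = (6.780)² × 0.692 = 31.81 W
P_source = V I = 230 × 6.780 = 1559 W; P_load = 1528 W
η = P_load / P_source = 1528 / 1559 = 0.9796

98.0 %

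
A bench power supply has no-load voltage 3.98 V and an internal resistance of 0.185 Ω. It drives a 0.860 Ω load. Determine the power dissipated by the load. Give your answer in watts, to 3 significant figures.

With r and R in series, I = ε/(r+R); the load dissipates I²R.
I = ε / (r + R) = 3.98 / (0.185 + 0.860) = 3.809 A
P_load = I² R = (3.809)² × 0.860 = 12.47 W

12.5 W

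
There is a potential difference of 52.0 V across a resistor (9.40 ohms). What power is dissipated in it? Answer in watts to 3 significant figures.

288 W

We know the drop across the element and its resistance — P = V²/R, one step.
P = (52.0 V)² / 9.40 Ω = 287.7 W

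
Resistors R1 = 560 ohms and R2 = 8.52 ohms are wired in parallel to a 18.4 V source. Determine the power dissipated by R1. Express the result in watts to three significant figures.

0.605 W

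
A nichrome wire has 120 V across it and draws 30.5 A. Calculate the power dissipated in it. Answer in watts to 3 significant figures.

3660 W

Since both terminal voltage and current are stated, P = V I gives the power in one step.
P = 120 V × 30.50 A = 3660 W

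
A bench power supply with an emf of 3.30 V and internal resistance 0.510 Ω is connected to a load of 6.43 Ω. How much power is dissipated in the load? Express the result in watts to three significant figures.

Find the circuit current first, then P = I²R for the load (series elements share I).
I = ε / (r + R) = 3.30 / (0.510 + 6.43) = 0.4755 A
P_load = I² R = (0.4755)² × 6.43 = 1.454 W

1.45 W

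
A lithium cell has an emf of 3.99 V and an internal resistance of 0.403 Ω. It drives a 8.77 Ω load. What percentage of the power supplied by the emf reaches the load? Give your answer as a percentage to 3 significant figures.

η = P_load/(P_load+P_int) = I²R/(I²R+I²r) = R/(R+r) — the I² cancels for series elements.
η = R / (R + r) = 8.77 / (8.77 + 0.403) = 0.9561

95.6 %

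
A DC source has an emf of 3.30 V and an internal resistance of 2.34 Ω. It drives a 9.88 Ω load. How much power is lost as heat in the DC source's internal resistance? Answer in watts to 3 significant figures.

0.171 W

Internal loss is I²r, with I set by the total series resistance r+R.
I = ε / (r + R) = 3.30 / (2.34 + 9.88) = 0.2700 A
P_int = I² r = (0.2700)² × 2.34 = 0.1706 W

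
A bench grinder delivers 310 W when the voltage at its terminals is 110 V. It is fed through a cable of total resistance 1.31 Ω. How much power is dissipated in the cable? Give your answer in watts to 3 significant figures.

The cable is a series resistance carrying the load current; its dissipation is I²R_line.
I = P / V = 310 / 110 = 2.818 A through the cable.
P_line = I² R_line = (2.818)² × 1.31 = 10.40 W

10.4 W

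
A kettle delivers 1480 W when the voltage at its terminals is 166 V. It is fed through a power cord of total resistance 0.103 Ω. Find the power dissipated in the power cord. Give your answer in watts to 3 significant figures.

Line loss is just I²R for the cable — we know both I and R_line directly.
I = P / V = 1480 / 166 = 8.916 A through the power cord.
P_line = I² R_line = (8.916)² × 0.103 = 8.187 W

8.19 W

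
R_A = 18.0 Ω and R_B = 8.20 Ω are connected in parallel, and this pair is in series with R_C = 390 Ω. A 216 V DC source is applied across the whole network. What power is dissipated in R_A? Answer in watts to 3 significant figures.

Reduce the parallel combination to a single R_p; the circuit then becomes R_p in series with the remaining resistor.
R_p = (18.0×8.20)/(18.0+8.20) = 5.634 Ω
R_total = R_p + 390 = 5.634 + 390 = 395.6 Ω
I = V / R_total = 216 / 395.6 = 0.5460 A
Voltage across the parallel pair: V_p = I × R_p = 0.5460 × 5.634 = 3.076 V
R_A has V_p across it, so P = V_p²/R_A.
P_R_A = (3.076)² / 18.0 = 0.5256 W

0.526 W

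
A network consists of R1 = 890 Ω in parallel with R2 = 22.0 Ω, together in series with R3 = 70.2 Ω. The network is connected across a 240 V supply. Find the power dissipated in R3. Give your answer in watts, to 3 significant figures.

First find R_p for the parallel pair, then treat R_p + R3 as a series loop.
R_p = (890×22.0)/(890+22.0) = 21.47 Ω
R_total = R_p + 70.2 = 21.47 + 70.2 = 91.67 Ω
I = V / R_total = 240 / 91.67 = 2.618 A
All the supply current flows through R3; use P = I²R3.
P_R3 = (2.618)² × 70.2 = 481.2 W

481 W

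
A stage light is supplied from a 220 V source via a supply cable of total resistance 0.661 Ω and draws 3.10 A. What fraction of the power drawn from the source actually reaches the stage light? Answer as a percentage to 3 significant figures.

99.1 %

The supply cable carries the full 3.10 A.
P_line = I² R_line = (3.100)² × 0.661 = 6.352 W
P_source = V I = 220 × 3.100 = 682.0 W; P_load = 675.6 W
η = P_load / P_source = 675.6 / 682.0 = 0.9907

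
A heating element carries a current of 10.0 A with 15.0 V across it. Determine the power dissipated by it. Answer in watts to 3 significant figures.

150 W

V and I are known directly — P = V I, no intermediate step needed.
P = 15.0 V × 10.00 A = 150.0 W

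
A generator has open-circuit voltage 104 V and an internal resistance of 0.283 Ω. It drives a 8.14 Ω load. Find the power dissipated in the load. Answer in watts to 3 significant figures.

1240 W

Find the circuit current first, then P = I²R for the load (series elements share I).
I = ε / (r + R) = 104 / (0.283 + 8.14) = 12.35 A
P_load = I² R = (12.35)² × 8.14 = 1241 W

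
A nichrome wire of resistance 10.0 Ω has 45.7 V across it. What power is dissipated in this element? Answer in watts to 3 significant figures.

209 W

V and R are stated; P = V²/R avoids computing the current.
P = (45.7 V)² / 10.0 Ω = 208.8 W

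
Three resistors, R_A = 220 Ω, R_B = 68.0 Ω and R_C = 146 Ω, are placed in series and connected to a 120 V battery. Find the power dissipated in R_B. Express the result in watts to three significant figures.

Since the resistors are in series they all carry the loop current I = V/R_total; the power in any one is I²R.
R_total = 220 + 68.0 + 146 = 434.0 Ω
I = V / R_total = 120 / 434.0 = 0.2765 A
P_R_B = I² × R_B = (0.2765)² × 68.0 = 5.199 W

5.20 W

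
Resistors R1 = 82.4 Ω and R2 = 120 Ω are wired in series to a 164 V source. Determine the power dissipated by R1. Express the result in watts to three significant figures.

54.1 W

Every series element carries the same I. Get I from the total resistance, then P = I² × R1.
R_total = 82.4 + 120 = 202.4 Ω
I = V / R_total = 164 / 202.4 = 0.8103 A
P_R1 = I² × R1 = (0.8103)² × 82.4 = 54.10 W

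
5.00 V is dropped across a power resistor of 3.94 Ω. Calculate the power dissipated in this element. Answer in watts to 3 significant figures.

6.35 W

Voltage and resistance are given, so P = V²/R is the one-step route.
P = (5.00 V)² / 3.94 Ω = 6.345 W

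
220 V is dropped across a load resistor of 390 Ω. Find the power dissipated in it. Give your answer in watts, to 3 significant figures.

124 W

We know the drop across the element and its resistance — P = V²/R, one step.
P = (220 V)² / 390 Ω = 124.1 W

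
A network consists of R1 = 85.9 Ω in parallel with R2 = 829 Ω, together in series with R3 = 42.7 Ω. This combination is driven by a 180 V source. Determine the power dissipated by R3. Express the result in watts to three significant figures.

First find R_p for the parallel pair, then treat R_p + R3 as a series loop.
R_p = (85.9×829)/(85.9+829) = 77.83 Ω
R_total = R_p + 42.7 = 77.83 + 42.7 = 120.5 Ω
I = V / R_total = 180 / 120.5 = 1.493 A
R3 is the series element, so its power is I²R.
P_R3 = (1.493)² × 42.7 = 95.22 W

95.2 W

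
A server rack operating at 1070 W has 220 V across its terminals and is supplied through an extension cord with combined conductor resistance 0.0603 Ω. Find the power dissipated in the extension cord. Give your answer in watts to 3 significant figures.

1.43 W

The extension cord is a series resistance carrying the load current; its dissipation is I²R_line.
I = P / V = 1070 / 220 = 4.864 A through the extension cord.
P_line = I² R_line = (4.864)² × 0.0603 = 1.426 W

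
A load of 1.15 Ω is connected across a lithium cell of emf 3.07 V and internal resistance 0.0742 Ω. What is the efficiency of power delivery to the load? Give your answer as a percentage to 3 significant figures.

Both r and R carry the same current, so the power split is just the resistance split: η = R/(R+r).
η = R / (R + r) = 1.15 / (1.15 + 0.0742) = 0.9394

93.9 %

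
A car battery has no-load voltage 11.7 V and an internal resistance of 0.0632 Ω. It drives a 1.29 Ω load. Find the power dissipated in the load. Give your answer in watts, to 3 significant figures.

96.4 W

With r and R in series, I = ε/(r+R); the load dissipates I²R.
I = ε / (r + R) = 11.7 / (0.0632 + 1.29) = 8.646 A
P_load = I² R = (8.646)² × 1.29 = 96.44 W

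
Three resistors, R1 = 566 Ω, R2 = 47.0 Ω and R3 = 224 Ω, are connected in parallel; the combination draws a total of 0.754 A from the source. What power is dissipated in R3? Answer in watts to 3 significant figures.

3.35 W

Only the total current is stated, so first find the parallel equivalent to get the voltage across the combination.
1/R_eq = 1/566 + 1/47.0 + 1/224 ⇒ R_eq = 36.35 Ω
V = I_total × R_eq = 0.7540 × 36.35 = 27.41 V
P_R3 = V² / R3 = (27.41)² / 224 = 3.354 W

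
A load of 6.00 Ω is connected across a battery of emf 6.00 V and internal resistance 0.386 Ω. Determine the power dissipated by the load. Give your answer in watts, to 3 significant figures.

Find the circuit current first, then P = I²R for the load (series elements share I).
I = ε / (r + R) = 6.00 / (0.386 + 6.00) = 0.9396 A
P_load = I² R = (0.9396)² × 6.00 = 5.297 W

5.30 W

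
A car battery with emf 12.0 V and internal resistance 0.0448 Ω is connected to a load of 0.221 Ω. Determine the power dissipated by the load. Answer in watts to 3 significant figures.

The internal resistance and the load are in series, so the same I flows through both; get I from ε/(r+R), then I²R for the load.
I = ε / (r + R) = 12.0 / (0.0448 + 0.221) = 45.15 A
P_load = I² R = (45.15)² × 0.221 = 450.4 W

450 W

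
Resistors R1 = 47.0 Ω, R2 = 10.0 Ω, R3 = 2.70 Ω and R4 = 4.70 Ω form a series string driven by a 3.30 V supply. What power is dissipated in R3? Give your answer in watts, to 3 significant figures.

0.00709 W

Series elements share the same current, so find I first, then use P = I²R.
R_total = 47.0 + 10.0 + 2.70 + 4.70 = 64.40 Ω
I = V / R_total = 3.30 / 64.40 = 0.05124 A
P_R3 = I² × R3 = (0.05124)² × 2.70 = 0.007090 W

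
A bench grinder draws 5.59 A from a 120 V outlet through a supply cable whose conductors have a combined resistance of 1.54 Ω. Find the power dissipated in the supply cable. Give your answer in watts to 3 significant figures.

Line loss is just I²R for the cable — we know both I and R_line directly.
The supply cable carries the full 5.59 A.
P_line = I² R_line = (5.590)² × 1.54 = 48.12 W

48.1 W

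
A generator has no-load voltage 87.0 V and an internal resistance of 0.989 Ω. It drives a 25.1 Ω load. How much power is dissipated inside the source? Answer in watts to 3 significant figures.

11.0 W

The source's internal resistance is just another series element carrying I; its dissipation is I²r.
I = ε / (r + R) = 87.0 / (0.989 + 25.1) = 3.335 A
P_int = I² r = (3.335)² × 0.989 = 11.00 W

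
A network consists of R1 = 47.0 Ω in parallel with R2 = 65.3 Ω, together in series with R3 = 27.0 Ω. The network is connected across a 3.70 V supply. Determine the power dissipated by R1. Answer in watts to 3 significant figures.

Combine R1 and R2 into their parallel equivalent first, reducing the network to two series resistors.
R_p = (47.0×65.3)/(47.0+65.3) = 27.33 Ω
R_total = R_p + 27.0 = 27.33 + 27.0 = 54.33 Ω
I = V / R_total = 3.70 / 54.33 = 0.06810 A
Voltage across the parallel pair: V_p = I × R_p = 0.06810 × 27.33 = 1.861 V
Use P = V²/R for R1 with V = V_p.
P_R1 = (1.861)² / 47.0 = 0.07371 W

0.0737 W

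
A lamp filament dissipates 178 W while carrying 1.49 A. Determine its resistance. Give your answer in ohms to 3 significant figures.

From P = V I = I²R = V²/R, with the two given quantities we get R = P / I².
R = 178 / (1.490)² = 80.18 Ω

80.2 Ω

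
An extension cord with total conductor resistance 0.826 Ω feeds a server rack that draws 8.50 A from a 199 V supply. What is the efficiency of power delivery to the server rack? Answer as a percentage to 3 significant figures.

96.5 %

The extension cord carries the full 8.50 A.
P_line = I² R_line = (8.500)² × 0.826 = 59.68 W
P_source = V I = 199 × 8.500 = 1692 W; P_load = 1632 W
η = P_load / P_source = 1632 / 1692 = 0.9647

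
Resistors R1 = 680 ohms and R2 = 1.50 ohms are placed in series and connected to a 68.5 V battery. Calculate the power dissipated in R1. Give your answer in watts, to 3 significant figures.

Since the resistors are in series they all carry the loop current I = V/R_total; the power in any one is I²R.
R_total = 680 + 1.50 = 681.5 Ω
I = V / R_total = 68.5 / 681.5 = 0.1005 A
P_R1 = I² × R1 = (0.1005)² × 680 = 6.870 W

6.87 W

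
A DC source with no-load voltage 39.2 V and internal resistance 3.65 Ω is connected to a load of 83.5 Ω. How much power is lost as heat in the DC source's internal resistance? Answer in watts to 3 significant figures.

0.738 W

Internal loss is I²r, with I set by the total series resistance r+R.
I = ε / (r + R) = 39.2 / (3.65 + 83.5) = 0.4498 A
P_int = I² r = (0.4498)² × 3.65 = 0.7385 W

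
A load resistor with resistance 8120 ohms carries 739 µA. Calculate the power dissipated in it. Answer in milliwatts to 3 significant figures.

4.43 mW

Current and resistance are given, so P = I²R is the direct form.
P = (0.0007390 A)² × 8120 Ω = 0.004435 W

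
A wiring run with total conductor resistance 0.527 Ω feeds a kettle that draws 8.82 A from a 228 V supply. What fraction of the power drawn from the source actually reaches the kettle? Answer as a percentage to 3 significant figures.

The wiring run carries the full 8.82 A.
P_line = I² R_line = (8.820)² × 0.527 = 41.00 W
P_source = V I = 228 × 8.820 = 2011 W; P_load = 1970 W
η = P_load / P_source = 1970 / 2011 = 0.9796

98.0 %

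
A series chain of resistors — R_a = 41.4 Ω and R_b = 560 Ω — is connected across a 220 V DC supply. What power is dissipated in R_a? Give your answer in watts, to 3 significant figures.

5.54 W

Series elements share the same current, so find I first, then use P = I²R.
R_total = 41.4 + 560 = 601.4 Ω
I = V / R_total = 220 / 601.4 = 0.3658 A
P_R_a = I² × R_a = (0.3658)² × 41.4 = 5.540 W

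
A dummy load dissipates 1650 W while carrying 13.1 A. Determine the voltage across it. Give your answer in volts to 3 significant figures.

126 V

Rearranging the power relation for the two known quantities gives V = P / I.
V = 1650 / 13.10 = 126.0 V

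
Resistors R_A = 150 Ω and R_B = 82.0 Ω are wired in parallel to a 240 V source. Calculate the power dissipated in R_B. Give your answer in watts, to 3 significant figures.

R_B sits directly across the source, so P = V²/R with V = 240 V.
P_R_B = V² / R_B = (240)² / 82.0 Ω = 702.4 W

702 W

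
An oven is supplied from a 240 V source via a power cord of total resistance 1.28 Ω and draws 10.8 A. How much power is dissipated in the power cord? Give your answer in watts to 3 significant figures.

The power cord and load are in series, so the same current flows in both; the loss is I²R_line.
The power cord carries the full 10.8 A.
P_line = I² R_line = (10.80)² × 1.28 = 149.3 W

149 W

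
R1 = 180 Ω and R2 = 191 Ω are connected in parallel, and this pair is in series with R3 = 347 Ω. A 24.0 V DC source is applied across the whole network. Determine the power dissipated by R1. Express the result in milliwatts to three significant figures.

First find R_p for the parallel pair, then treat R_p + R3 as a series loop.
R_p = (180×191)/(180+191) = 92.67 Ω
R_total = R_p + 347 = 92.67 + 347 = 439.7 Ω
I = V / R_total = 24.0 / 439.7 = 0.05459 A
Voltage across the parallel pair: V_p = I × R_p = 0.05459 × 92.67 = 5.058 V
Use P = V²/R for R1 with V = V_p.
P_R1 = (5.058)² / 180 = 0.1422 W

142 mW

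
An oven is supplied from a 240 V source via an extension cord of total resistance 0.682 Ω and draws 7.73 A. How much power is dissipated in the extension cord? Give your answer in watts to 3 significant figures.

40.8 W

Line loss is just I²R for the cable — we know both I and R_line directly.
The extension cord carries the full 7.73 A.
P_line = I² R_line = (7.730)² × 0.682 = 40.75 W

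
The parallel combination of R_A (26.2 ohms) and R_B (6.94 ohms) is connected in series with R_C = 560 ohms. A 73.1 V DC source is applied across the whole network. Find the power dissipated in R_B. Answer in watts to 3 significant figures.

0.0725 W

First find R_p for the parallel pair, then treat R_p + R_C as a series loop.
R_p = (26.2×6.94)/(26.2+6.94) = 5.487 Ω
R_total = R_p + 560 = 5.487 + 560 = 565.5 Ω
I = V / R_total = 73.1 / 565.5 = 0.1293 A
Voltage across the parallel pair: V_p = I × R_p = 0.1293 × 5.487 = 0.7093 V
R_B has V_p across it, so P = V_p²/R_B.
P_R_B = (0.7093)² / 6.94 = 0.07248 W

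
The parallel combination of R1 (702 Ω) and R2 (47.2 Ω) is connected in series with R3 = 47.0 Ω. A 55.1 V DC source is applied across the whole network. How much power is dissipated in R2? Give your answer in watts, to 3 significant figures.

First find R_p for the parallel pair, then treat R_p + R3 as a series loop.
R_p = (702×47.2)/(702+47.2) = 44.23 Ω
R_total = R_p + 47.0 = 44.23 + 47.0 = 91.23 Ω
I = V / R_total = 55.1 / 91.23 = 0.6040 A
Voltage across the parallel pair: V_p = I × R_p = 0.6040 × 44.23 = 26.71 V
R2 sits across V_p; its power is V_p²/R.
P_R2 = (26.71)² / 47.2 = 15.12 W

15.1 W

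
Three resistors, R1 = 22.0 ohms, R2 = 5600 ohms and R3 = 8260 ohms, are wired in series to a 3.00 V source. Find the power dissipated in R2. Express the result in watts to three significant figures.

0.000262 W

Every series element carries the same I. Get I from the total resistance, then P = I² × R2.
R_total = 22.0 + 5600 + 8260 = 13880 Ω
I = V / R_total = 3.00 / 13880 = 0.0002161 A
P_R2 = I² × R2 = (0.0002161)² × 5600 = 0.0002615 W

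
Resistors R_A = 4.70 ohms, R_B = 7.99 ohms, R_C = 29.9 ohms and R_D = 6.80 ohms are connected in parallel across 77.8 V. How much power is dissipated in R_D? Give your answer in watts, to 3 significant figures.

890 W

The supply voltage appears across each parallel branch — just use P = V²/R_D.
P_R_D = V² / R_D = (77.8)² / 6.80 Ω = 890.1 W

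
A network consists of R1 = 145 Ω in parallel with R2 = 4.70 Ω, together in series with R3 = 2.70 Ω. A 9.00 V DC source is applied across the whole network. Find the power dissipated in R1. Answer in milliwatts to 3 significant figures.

220 mW

Reduce the parallel combination to a single R_p; the circuit then becomes R_p in series with the remaining resistor.
R_p = (145×4.70)/(145+4.70) = 4.552 Ω
R_total = R_p + 2.70 = 4.552 + 2.70 = 7.252 Ω
I = V / R_total = 9.00 / 7.252 = 1.241 A
Voltage across the parallel pair: V_p = I × R_p = 1.241 × 4.552 = 5.649 V
Use P = V²/R for R1 with V = V_p.
P_R1 = (5.649)² / 145 = 0.2201 W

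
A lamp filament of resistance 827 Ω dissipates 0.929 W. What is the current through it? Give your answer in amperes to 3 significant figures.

0.0335 A

The two known quantities fix the third via I = √(P / R).
I = √(0.929 / 827) = 0.03352 A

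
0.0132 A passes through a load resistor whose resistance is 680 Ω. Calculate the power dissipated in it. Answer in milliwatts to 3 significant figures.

118 mW

With I and R stated, P = I²R applies in one step.
P = (0.01320 A)² × 680 Ω = 0.1185 W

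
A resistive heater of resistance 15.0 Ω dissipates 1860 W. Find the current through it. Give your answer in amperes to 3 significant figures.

11.1 A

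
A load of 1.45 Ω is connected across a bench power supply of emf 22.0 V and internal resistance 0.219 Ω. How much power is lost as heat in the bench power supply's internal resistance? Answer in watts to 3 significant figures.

r is in series with the load, so it carries the full circuit current — the loss in it is I²r.
I = ε / (r + R) = 22.0 / (0.219 + 1.45) = 13.18 A
P_int = I² r = (13.18)² × 0.219 = 38.05 W

38.1 W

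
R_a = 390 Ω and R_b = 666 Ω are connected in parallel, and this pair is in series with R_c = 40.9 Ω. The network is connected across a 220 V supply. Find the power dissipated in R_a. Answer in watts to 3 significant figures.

Reduce the parallel combination to a single R_p; the circuit then becomes R_p in series with the remaining resistor.
R_p = (390×666)/(390+666) = 246.0 Ω
R_total = R_p + 40.9 = 246.0 + 40.9 = 286.9 Ω
I = V / R_total = 220 / 286.9 = 0.7669 A
Voltage across the parallel pair: V_p = I × R_p = 0.7669 × 246.0 = 188.6 V
R_a has V_p across it, so P = V_p²/R_a.
P_R_a = (188.6)² / 390 = 91.24 W

91.2 W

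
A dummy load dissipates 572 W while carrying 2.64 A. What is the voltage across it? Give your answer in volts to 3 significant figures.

217 V

The two known quantities fix the third via V = P / I.
V = 572 / 2.640 = 216.7 V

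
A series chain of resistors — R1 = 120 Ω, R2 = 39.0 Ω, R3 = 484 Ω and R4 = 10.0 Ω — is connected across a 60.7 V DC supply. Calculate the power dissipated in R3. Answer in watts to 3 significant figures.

Every series element carries the same I. Get I from the total resistance, then P = I² × R3.
R_total = 120 + 39.0 + 484 + 10.0 = 653.0 Ω
I = V / R_total = 60.7 / 653.0 = 0.09296 A
P_R3 = I² × R3 = (0.09296)² × 484 = 4.182 W

4.18 W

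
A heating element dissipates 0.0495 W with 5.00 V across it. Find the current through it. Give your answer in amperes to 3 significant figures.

Inverting the appropriate power form: I = P / V.
I = 0.0495 / 5.00 = 0.009900 A

0.00990 A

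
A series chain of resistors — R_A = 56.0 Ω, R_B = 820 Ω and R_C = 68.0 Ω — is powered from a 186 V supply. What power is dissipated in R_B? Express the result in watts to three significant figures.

31.8 W

Every series element carries the same I. Get I from the total resistance, then P = I² × R_B.
R_total = 56.0 + 820 + 68.0 = 944.0 Ω
I = V / R_total = 186 / 944.0 = 0.1970 A
P_R_B = I² × R_B = (0.1970)² × 820 = 31.83 W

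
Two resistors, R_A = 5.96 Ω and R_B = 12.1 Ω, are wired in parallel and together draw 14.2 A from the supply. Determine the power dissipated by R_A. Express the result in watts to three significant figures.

539 W

The branches share the same voltage, but only the total current is given — find V from the equivalent resistance first.
1/R_eq = 1/5.96 + 1/12.1 ⇒ R_eq = 3.993 Ω
V = I_total × R_eq = 14.20 × 3.993 = 56.70 V
P_R_A = V² / R_A = (56.70)² / 5.96 = 539.5 W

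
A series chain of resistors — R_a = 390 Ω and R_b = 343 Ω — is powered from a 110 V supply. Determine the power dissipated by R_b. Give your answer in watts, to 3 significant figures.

In a series string the same current flows through every resistor — find that current, then P = I²R for the one we want.
R_total = 390 + 343 = 733.0 Ω
I = V / R_total = 110 / 733.0 = 0.1501 A
P_R_b = I² × R_b = (0.1501)² × 343 = 7.725 W

7.72 W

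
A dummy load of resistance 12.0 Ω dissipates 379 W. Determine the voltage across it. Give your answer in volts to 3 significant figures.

Inverting the appropriate power form: V = √(P R).
V = √(379 × 12.0) = 67.44 V

67.4 V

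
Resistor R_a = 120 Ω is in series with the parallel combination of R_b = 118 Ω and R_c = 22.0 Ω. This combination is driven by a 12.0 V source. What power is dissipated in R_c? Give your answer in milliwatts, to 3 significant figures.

117 mW

Replace R_b and R_c with their parallel equivalent so the circuit becomes R_a in series with R_p.
R_p = (118×22.0)/(118+22.0) = 18.54 Ω
R_total = 120 + 18.54 = 138.5 Ω
I = V / R_total = 12.0 / 138.5 = 0.08662 A
Voltage across the parallel pair: V_p = I × R_p = 0.08662 × 18.54 = 1.606 V
With V_p across R_c, its power is V_p²/R_c.
P_R_c = (1.606)² / 22.0 = 0.1173 W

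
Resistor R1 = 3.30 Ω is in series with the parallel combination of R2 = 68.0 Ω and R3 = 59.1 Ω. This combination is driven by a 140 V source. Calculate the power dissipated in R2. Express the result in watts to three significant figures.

236 W

Reduce the parallel pair to R_p first; the network is then a simple series string.
R_p = (68.0×59.1)/(68.0+59.1) = 31.62 Ω
R_total = 3.30 + 31.62 = 34.92 Ω
I = V / R_total = 140 / 34.92 = 4.009 A
Voltage across the parallel pair: V_p = I × R_p = 4.009 × 31.62 = 126.8 V
With V_p across R2, its power is V_p²/R2.
P_R2 = (126.8)² / 68.0 = 236.3 W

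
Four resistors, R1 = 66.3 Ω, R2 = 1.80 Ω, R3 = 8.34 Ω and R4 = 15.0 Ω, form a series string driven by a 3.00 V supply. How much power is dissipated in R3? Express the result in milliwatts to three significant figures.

8.98 mW

The current is common to all series resistors; compute it, then apply P = I²R for the target.
R_total = 66.3 + 1.80 + 8.34 + 15.0 = 91.44 Ω
I = V / R_total = 3.00 / 91.44 = 0.03281 A
P_R3 = I² × R3 = (0.03281)² × 8.34 = 0.008977 W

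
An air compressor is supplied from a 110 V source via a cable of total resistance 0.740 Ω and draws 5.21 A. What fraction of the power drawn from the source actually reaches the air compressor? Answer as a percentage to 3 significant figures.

96.5 %

The cable carries the full 5.21 A.
P_line = I² R_line = (5.210)² × 0.740 = 20.09 W
P_source = V I = 110 × 5.210 = 573.1 W; P_load = 553.0 W
η = P_load / P_source = 553.0 / 573.1 = 0.9650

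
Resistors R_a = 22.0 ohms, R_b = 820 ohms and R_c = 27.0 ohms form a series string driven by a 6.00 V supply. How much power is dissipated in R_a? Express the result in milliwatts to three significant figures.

Every series element carries the same I. Get I from the total resistance, then P = I² × R_a.
R_total = 22.0 + 820 + 27.0 = 869.0 Ω
I = V / R_total = 6.00 / 869.0 = 0.006904 A
P_R_a = I² × R_a = (0.006904)² × 22.0 = 0.001049 W

1.05 mW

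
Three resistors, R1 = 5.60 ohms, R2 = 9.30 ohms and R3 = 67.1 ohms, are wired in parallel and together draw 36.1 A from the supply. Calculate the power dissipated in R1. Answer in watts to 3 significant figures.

Only the total current is stated, so first find the parallel equivalent to get the voltage across the combination.
1/R_eq = 1/5.60 + 1/9.30 + 1/67.1 ⇒ R_eq = 3.322 Ω
V = I_total × R_eq = 36.10 × 3.322 = 119.9 V
P_R1 = V² / R1 = (119.9)² / 5.60 = 2569 W

2570 W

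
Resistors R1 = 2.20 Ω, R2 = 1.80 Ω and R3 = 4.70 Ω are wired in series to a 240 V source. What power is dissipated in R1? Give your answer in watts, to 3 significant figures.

1670 W

The current is common to all series resistors; compute it, then apply P = I²R for the target.
R_total = 2.20 + 1.80 + 4.70 = 8.700 Ω
I = V / R_total = 240 / 8.700 = 27.59 A
P_R1 = I² × R1 = (27.59)² × 2.20 = 1674 W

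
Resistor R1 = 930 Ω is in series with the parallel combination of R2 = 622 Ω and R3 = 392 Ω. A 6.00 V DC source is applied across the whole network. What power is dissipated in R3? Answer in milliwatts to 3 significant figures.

3.88 mW

Replace R2 and R3 with their parallel equivalent so the circuit becomes R1 in series with R_p.
R_p = (622×392)/(622+392) = 240.5 Ω
R_total = 930 + 240.5 = 1170 Ω
I = V / R_total = 6.00 / 1170 = 0.005126 A
Voltage across the parallel pair: V_p = I × R_p = 0.005126 × 240.5 = 1.233 V
R3 sees V_p directly, so P = V_p² / R3.
P_R3 = (1.233)² / 392 = 0.003876 W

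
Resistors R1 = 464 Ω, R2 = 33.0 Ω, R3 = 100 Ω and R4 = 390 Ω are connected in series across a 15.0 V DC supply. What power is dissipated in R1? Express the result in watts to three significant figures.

0.107 W

In a series string the same current flows through every resistor — find that current, then P = I²R for the one we want.
R_total = 464 + 33.0 + 100 + 390 = 987.0 Ω
I = V / R_total = 15.0 / 987.0 = 0.01520 A
P_R1 = I² × R1 = (0.01520)² × 464 = 0.1072 W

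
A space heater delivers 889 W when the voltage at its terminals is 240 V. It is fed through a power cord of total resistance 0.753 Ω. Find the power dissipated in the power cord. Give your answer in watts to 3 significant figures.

10.3 W

Line loss is just I²R for the cable — we know both I and R_line directly.
I = P / V = 889 / 240 = 3.704 A through the power cord.
P_line = I² R_line = (3.704)² × 0.753 = 10.33 W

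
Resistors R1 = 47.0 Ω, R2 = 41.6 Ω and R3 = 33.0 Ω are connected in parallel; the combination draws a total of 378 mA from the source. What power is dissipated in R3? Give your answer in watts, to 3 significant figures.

Parallel branches share V, not I — compute V via R_eq, then use V²/R for the target branch.
1/R_eq = 1/47.0 + 1/41.6 + 1/33.0 ⇒ R_eq = 13.22 Ω
V = I_total × R_eq = 0.3780 × 13.22 = 4.999 V
P_R3 = V² / R3 = (4.999)² / 33.0 = 0.7572 W

0.757 W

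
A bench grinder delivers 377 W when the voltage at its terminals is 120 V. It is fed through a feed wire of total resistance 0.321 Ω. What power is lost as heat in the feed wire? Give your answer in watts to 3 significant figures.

3.17 W

Only the current and the line resistance are needed for the I²R loss.
I = P / V = 377 / 120 = 3.142 A through the feed wire.
P_line = I² R_line = (3.142)² × 0.321 = 3.168 W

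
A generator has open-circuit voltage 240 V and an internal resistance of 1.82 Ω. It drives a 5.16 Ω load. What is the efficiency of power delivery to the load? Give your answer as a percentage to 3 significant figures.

73.9 %

Both r and R carry the same current, so the power split is just the resistance split: η = R/(R+r).
η = R / (R + r) = 5.16 / (5.16 + 1.82) = 0.7393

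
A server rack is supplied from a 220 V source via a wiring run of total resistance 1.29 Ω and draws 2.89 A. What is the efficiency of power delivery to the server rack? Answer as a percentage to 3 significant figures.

98.3 %

The wiring run carries the full 2.89 A.
P_line = I² R_line = (2.890)² × 1.29 = 10.77 W
P_source = V I = 220 × 2.890 = 635.8 W; P_load = 625.0 W
η = P_load / P_source = 625.0 / 635.8 = 0.9831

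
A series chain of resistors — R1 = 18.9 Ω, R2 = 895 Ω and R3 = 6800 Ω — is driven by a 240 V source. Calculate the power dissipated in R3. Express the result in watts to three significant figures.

Series elements share the same current, so find I first, then use P = I²R.
R_total = 18.9 + 895 + 6800 = 7714 Ω
I = V / R_total = 240 / 7714 = 0.03111 A
P_R3 = I² × R3 = (0.03111)² × 6800 = 6.582 W

6.58 W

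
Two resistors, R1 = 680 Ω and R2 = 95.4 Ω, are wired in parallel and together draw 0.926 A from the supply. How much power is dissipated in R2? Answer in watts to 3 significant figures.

Only the total current is stated, so first find the parallel equivalent to get the voltage across the combination.
1/R_eq = 1/680 + 1/95.4 ⇒ R_eq = 83.66 Ω
V = I_total × R_eq = 0.9260 × 83.66 = 77.47 V
P_R2 = V² / R2 = (77.47)² / 95.4 = 62.91 W

62.9 W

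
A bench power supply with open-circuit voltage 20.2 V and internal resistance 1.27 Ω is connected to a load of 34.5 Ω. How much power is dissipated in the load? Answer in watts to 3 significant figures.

11.0 W

With r and R in series, I = ε/(r+R); the load dissipates I²R.
I = ε / (r + R) = 20.2 / (1.27 + 34.5) = 0.5647 A
P_load = I² R = (0.5647)² × 34.5 = 11.00 W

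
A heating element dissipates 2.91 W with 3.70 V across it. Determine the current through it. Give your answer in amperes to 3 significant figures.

0.786 A

Rearranging the power relation for the two known quantities gives I = P / V.
I = 2.91 / 3.70 = 0.7865 A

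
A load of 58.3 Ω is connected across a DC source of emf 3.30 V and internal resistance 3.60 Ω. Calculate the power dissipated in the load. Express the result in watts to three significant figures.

0.166 W

Load and internal resistance form a series loop — compute the loop current, then the load power via I²R.
I = ε / (r + R) = 3.30 / (3.60 + 58.3) = 0.05331 A
P_load = I² R = (0.05331)² × 58.3 = 0.1657 W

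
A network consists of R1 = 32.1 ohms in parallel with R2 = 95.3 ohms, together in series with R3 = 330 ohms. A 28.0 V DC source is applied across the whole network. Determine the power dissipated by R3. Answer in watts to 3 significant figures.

Reduce the parallel combination to a single R_p; the circuit then becomes R_p in series with the remaining resistor.
R_p = (32.1×95.3)/(32.1+95.3) = 24.01 Ω
R_total = R_p + 330 = 24.01 + 330 = 354.0 Ω
I = V / R_total = 28.0 / 354.0 = 0.07909 A
R3 carries the full series current, so P = I²R.
P_R3 = (0.07909)² × 330 = 2.064 W

2.06 W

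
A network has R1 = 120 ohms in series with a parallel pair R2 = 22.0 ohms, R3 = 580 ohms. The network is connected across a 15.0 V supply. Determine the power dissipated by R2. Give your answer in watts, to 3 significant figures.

0.230 W

Replace R2 and R3 with their parallel equivalent so the circuit becomes R1 in series with R_p.
R_p = (22.0×580)/(22.0+580) = 21.20 Ω
R_total = 120 + 21.20 = 141.2 Ω
I = V / R_total = 15.0 / 141.2 = 0.1062 A
Voltage across the parallel pair: V_p = I × R_p = 0.1062 × 21.20 = 2.252 V
R2 is across V_p, so use P = V²/R for that branch.
P_R2 = (2.252)² / 22.0 = 0.2305 W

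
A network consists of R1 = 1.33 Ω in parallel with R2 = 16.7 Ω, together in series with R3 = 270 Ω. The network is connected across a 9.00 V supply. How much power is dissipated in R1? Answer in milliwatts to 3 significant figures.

Reduce the parallel combination to a single R_p; the circuit then becomes R_p in series with the remaining resistor.
R_p = (1.33×16.7)/(1.33+16.7) = 1.232 Ω
R_total = R_p + 270 = 1.232 + 270 = 271.2 Ω
I = V / R_total = 9.00 / 271.2 = 0.03318 A
Voltage across the parallel pair: V_p = I × R_p = 0.03318 × 1.232 = 0.04088 V
R1 has V_p across it, so P = V_p²/R1.
P_R1 = (0.04088)² / 1.33 = 0.001256 W

1.26 mW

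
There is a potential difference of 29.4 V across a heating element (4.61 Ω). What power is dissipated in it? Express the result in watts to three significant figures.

Voltage and resistance are given, so P = V²/R is the one-step route.
P = (29.4 V)² / 4.61 Ω = 187.5 W

187 W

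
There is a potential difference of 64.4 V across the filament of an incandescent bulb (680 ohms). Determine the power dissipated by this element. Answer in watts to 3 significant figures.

6.10 W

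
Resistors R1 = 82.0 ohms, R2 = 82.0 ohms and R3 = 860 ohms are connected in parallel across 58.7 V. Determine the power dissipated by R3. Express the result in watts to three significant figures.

4.01 W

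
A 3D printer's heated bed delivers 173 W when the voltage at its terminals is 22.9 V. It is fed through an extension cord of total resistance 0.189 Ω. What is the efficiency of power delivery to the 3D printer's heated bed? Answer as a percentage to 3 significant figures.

I = P / V = 173 / 22.9 = 7.555 A through the extension cord.
P_line = I² R_line = (7.555)² × 0.189 = 10.79 W
P_source = P_load + P_line = 173.0 + 10.79 = 183.8 W
η = P_load / P_source = 173.0 / 183.8 = 0.9413

94.1 %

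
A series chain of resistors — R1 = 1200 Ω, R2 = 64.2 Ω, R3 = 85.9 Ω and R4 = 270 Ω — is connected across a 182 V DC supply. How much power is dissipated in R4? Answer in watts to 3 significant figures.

The current is common to all series resistors; compute it, then apply P = I²R for the target.
R_total = 1200 + 64.2 + 85.9 + 270 = 1620 Ω
I = V / R_total = 182 / 1620 = 0.1123 A
P_R4 = I² × R4 = (0.1123)² × 270 = 3.407 W

3.41 W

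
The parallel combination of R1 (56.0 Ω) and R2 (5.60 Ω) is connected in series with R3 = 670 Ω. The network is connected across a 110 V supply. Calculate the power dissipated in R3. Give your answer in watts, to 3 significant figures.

17.8 W

Collapse the R1‖R2 pair into one equivalent R_p; then R_p and R3 form a series string.
R_p = (56.0×5.60)/(56.0+5.60) = 5.091 Ω
R_total = R_p + 670 = 5.091 + 670 = 675.1 Ω
I = V / R_total = 110 / 675.1 = 0.1629 A
R3 carries the full series current, so P = I²R.
P_R3 = (0.1629)² × 670 = 17.79 W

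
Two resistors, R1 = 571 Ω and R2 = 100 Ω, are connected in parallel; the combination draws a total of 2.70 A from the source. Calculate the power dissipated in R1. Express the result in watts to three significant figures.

We need the common branch voltage; get it from I_total × R_eq, then P = V²/R for the branch.
1/R_eq = 1/571 + 1/100 ⇒ R_eq = 85.10 Ω
V = I_total × R_eq = 2.700 × 85.10 = 229.8 V
P_R1 = V² / R1 = (229.8)² / 571 = 92.45 W

92.5 W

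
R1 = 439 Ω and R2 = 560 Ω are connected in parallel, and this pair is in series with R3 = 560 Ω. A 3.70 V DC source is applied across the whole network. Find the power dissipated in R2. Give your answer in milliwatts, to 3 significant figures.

Combine R1 and R2 into their parallel equivalent first, reducing the network to two series resistors.
R_p = (439×560)/(439+560) = 246.1 Ω
R_total = R_p + 560 = 246.1 + 560 = 806.1 Ω
I = V / R_total = 3.70 / 806.1 = 0.004590 A
Voltage across the parallel pair: V_p = I × R_p = 0.004590 × 246.1 = 1.130 V
Use P = V²/R for R2 with V = V_p.
P_R2 = (1.130)² / 560 = 0.002278 W

2.28 mW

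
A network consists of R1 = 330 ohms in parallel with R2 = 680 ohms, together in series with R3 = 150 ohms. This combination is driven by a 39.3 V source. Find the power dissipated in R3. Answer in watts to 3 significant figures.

1.67 W

First find R_p for the parallel pair, then treat R_p + R3 as a series loop.
R_p = (330×680)/(330+680) = 222.2 Ω
R_total = R_p + 150 = 222.2 + 150 = 372.2 Ω
I = V / R_total = 39.3 / 372.2 = 0.1056 A
All the supply current flows through R3; use P = I²R3.
P_R3 = (0.1056)² × 150 = 1.673 W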